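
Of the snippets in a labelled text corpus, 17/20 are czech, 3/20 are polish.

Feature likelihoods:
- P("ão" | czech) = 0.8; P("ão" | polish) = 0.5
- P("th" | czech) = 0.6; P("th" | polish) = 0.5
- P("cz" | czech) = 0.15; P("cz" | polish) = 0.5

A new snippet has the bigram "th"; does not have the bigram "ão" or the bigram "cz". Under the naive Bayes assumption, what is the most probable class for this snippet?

czech: 0.85 × (1−0.8) × 0.6 × (1−0.15) = 0.0867
polish: 0.15 × (1−0.5) × 0.5 × (1−0.5) = 0.01875
Highest score → czech.

czech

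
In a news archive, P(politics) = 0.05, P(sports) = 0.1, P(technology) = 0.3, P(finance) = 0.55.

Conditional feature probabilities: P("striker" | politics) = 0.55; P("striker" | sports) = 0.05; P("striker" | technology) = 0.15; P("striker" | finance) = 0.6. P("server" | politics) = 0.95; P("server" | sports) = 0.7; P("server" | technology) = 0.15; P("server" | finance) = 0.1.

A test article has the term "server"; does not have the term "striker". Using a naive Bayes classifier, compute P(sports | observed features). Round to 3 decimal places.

0.449

politics: 0.05 × (1−0.55) × 0.95 = 0.021375
sports: 0.1 × (1−0.05) × 0.7 = 0.0665
technology: 0.3 × (1−0.15) × 0.15 = 0.03825
finance: 0.55 × (1−0.6) × 0.1 = 0.022
P(sports | x) = 0.0665 / 0.148125 ≈ 0.449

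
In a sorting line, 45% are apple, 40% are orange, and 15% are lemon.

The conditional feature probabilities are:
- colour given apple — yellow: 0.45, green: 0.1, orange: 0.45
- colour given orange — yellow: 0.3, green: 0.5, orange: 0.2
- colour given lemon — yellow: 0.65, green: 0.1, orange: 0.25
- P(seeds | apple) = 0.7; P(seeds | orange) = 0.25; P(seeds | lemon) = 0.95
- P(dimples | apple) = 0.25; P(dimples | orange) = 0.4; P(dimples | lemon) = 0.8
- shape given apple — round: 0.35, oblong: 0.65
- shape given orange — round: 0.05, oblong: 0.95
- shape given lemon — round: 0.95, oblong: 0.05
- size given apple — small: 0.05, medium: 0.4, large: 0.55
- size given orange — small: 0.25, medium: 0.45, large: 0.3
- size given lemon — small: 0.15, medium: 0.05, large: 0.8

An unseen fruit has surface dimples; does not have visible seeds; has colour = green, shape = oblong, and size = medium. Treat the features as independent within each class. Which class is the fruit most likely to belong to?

apple: 0.45 × 0.1 × (1−0.7) × 0.25 × 0.65 × 0.4 = 0.0008775
orange: 0.4 × 0.5 × (1−0.25) × 0.4 × 0.95 × 0.45 = 0.02565
lemon: 0.15 × 0.1 × (1−0.95) × 0.8 × 0.05 × 0.05 = 0.0000015
Highest score → orange.

orange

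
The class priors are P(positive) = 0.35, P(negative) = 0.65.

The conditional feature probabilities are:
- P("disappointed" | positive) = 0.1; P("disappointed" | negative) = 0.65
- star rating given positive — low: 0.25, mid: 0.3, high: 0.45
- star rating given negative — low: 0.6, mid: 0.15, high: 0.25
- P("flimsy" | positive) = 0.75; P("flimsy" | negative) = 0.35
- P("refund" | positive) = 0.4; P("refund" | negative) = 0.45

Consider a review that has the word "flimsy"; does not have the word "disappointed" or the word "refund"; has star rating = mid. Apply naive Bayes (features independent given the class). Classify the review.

positive: 0.35 × (1−0.1) × 0.3 × 0.75 × (1−0.4) = 0.042525
negative: 0.65 × (1−0.65) × 0.15 × 0.35 × (1−0.45) = 0.0065690625
Highest score → positive.

positive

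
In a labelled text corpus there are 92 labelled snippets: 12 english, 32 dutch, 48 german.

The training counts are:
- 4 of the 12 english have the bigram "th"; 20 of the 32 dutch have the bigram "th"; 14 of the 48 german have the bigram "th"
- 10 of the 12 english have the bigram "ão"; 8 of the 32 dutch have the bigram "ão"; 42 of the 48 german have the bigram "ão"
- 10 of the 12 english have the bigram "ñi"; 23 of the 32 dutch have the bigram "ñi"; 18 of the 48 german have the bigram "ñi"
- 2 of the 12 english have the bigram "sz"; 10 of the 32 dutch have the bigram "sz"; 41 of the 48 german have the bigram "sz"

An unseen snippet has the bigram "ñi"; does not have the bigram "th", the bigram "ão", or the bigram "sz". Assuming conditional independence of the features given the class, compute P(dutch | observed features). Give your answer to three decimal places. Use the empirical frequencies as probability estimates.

english: (12/92) × (8/12) × (2/12) × (10/12) × (10/12) ≈ 0.0100644
dutch: (32/92) × (12/32) × (24/32) × (23/32) × (22/32) = 0.04833984375
german: (48/92) × (34/48) × (6/48) × (18/48) × (7/48) ≈ 0.00252632
P(dutch | x) = 0.04833984375 / 0.06093056375 ≈ 0.793

0.793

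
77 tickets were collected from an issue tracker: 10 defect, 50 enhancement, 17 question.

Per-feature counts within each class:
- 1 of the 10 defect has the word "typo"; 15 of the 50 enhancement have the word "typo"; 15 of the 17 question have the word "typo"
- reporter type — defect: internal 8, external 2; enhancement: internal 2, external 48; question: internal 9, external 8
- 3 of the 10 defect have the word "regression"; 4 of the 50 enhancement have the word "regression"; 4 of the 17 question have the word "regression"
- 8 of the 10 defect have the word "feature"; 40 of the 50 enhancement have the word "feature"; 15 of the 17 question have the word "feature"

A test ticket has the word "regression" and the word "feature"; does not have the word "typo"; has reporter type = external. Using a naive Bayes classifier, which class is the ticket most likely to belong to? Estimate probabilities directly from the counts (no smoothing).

defect: (10/77) × (9/10) × (2/10) × (3/10) × (8/10) ≈ 0.00561039
enhancement: (50/77) × (35/50) × (48/50) × (4/50) × (40/50) ≈ 0.0279273
question: (17/77) × (2/17) × (8/17) × (4/17) × (15/17) ≈ 0.00253766
Highest score → enhancement.

enhancement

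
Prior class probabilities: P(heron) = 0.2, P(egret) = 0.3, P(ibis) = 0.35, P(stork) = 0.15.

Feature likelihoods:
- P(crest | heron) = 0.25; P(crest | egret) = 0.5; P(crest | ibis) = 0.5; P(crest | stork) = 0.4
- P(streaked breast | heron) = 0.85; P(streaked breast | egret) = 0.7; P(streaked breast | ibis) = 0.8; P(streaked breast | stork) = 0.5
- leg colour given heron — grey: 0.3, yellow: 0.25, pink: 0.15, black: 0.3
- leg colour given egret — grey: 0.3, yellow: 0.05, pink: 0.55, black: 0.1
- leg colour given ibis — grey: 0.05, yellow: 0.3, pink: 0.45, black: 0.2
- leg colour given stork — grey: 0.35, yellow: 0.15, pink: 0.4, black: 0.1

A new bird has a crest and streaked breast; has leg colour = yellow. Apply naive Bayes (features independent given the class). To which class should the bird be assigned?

heron: 0.2 × 0.25 × 0.85 × 0.25 = 0.010625
egret: 0.3 × 0.5 × 0.7 × 0.05 = 0.00525
ibis: 0.35 × 0.5 × 0.8 × 0.3 = 0.042
stork: 0.15 × 0.4 × 0.5 × 0.15 = 0.0045
Highest score → ibis.

ibis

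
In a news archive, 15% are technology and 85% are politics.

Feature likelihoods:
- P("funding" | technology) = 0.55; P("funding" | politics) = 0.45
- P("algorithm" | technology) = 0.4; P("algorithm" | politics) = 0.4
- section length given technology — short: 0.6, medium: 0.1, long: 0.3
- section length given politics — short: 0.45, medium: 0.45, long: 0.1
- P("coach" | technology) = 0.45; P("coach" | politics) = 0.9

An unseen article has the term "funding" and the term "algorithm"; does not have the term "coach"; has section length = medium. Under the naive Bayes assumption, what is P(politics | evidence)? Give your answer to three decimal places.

technology: 0.15 × 0.55 × 0.4 × 0.1 × (1−0.45) = 0.001815
politics: 0.85 × 0.45 × 0.4 × 0.45 × (1−0.9) = 0.006885
P(politics | x) = 0.006885 / 0.0087 ≈ 0.791

0.791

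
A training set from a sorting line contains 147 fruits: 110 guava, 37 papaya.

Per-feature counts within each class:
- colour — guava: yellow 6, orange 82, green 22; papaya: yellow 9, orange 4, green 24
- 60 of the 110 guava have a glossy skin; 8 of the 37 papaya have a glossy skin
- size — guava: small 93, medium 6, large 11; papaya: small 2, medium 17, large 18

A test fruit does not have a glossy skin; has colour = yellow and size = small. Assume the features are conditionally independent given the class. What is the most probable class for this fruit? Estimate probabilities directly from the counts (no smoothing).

guava: (110/147) × (6/110) × (50/110) × (93/110) ≈ 0.0156856
papaya: (37/147) × (9/37) × (29/37) × (2/37) ≈ 0.00259388
Highest score → guava.

guava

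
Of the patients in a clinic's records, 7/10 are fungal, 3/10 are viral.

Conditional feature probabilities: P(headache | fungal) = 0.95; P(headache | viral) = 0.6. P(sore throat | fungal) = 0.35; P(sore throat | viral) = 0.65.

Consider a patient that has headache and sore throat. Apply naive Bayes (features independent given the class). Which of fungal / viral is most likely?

fungal

fungal: 0.7 × 0.95 × 0.35 = 0.23275
viral: 0.3 × 0.6 × 0.65 = 0.117
Highest score → fungal.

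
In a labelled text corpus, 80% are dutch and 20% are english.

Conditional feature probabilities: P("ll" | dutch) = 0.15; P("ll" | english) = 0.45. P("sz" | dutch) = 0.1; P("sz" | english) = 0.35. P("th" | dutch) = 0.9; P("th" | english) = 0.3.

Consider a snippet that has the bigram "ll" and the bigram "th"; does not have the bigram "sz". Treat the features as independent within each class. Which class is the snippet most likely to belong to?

dutch: 0.8 × 0.15 × (1−0.1) × 0.9 = 0.0972
english: 0.2 × 0.45 × (1−0.35) × 0.3 = 0.01755
Highest score → dutch.

dutch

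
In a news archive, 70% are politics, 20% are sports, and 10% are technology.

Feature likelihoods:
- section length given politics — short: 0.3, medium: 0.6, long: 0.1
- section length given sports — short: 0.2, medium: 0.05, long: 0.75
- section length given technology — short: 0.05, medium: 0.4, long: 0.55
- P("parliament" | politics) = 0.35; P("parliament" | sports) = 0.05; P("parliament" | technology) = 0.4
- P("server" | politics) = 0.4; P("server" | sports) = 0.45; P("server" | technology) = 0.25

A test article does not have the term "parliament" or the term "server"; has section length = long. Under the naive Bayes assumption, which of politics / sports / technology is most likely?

politics: 0.7 × 0.1 × (1−0.35) × (1−0.4) = 0.0273
sports: 0.2 × 0.75 × (1−0.05) × (1−0.45) = 0.078375
technology: 0.1 × 0.55 × (1−0.4) × (1−0.25) = 0.02475
Highest score → sports.

sports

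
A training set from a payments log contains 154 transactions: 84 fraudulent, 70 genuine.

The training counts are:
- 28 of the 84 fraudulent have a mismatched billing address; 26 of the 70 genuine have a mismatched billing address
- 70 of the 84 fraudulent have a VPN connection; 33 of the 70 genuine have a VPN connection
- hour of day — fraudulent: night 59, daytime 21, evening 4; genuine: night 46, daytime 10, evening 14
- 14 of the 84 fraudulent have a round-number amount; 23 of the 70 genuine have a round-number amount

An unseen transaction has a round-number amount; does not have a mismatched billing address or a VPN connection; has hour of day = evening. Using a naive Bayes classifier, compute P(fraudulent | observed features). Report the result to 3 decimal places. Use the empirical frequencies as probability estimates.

fraudulent: (84/154) × (56/84) × (14/84) × (4/84) × (14/84) ≈ 0.000481
genuine: (70/154) × (44/70) × (37/70) × (14/70) × (23/70) ≈ 0.0099242
P(fraudulent | x) = 0.000481 / 0.0104052 ≈ 0.046

0.046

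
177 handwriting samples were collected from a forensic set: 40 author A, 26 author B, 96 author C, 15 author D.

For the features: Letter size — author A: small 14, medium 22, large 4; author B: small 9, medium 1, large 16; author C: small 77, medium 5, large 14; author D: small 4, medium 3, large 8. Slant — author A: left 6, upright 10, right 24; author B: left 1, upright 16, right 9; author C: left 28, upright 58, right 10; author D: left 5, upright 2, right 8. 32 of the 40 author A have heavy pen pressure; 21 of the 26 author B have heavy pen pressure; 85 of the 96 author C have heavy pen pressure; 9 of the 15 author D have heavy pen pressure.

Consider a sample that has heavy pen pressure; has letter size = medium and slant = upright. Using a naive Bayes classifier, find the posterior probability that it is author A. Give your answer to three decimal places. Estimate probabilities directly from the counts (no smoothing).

0.563

author A: (40/177) × (22/40) × (10/40) × (32/40) ≈ 0.0248588
author B: (26/177) × (1/26) × (16/26) × (21/26) ≈ 0.00280814
author C: (96/177) × (5/96) × (58/96) × (85/96) ≈ 0.0151113
author D: (15/177) × (3/15) × (2/15) × (9/15) ≈ 0.00135593
P(author A | x) = 0.0248588 / 0.04413417 ≈ 0.563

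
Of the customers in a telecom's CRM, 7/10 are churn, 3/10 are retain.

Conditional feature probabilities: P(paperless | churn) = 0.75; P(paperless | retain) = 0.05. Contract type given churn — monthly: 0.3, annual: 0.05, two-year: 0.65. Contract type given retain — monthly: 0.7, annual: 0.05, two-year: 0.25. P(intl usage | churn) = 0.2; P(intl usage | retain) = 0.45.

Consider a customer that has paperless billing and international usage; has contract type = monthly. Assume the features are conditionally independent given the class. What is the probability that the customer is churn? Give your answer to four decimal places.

churn: 0.7 × 0.75 × 0.3 × 0.2 = 0.0315
retain: 0.3 × 0.05 × 0.7 × 0.45 = 0.004725
P(churn | x) = 0.0315 / 0.036225 ≈ 0.8696

0.8696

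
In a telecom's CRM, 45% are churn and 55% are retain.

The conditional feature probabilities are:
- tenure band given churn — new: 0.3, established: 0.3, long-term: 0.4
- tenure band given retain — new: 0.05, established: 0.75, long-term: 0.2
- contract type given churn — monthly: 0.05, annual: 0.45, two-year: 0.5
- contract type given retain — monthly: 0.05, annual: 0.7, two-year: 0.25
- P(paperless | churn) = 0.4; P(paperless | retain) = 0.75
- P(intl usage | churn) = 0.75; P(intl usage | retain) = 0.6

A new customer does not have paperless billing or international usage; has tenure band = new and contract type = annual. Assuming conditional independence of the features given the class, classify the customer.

churn: 0.45 × 0.3 × 0.45 × (1−0.4) × (1−0.75) = 0.0091125
retain: 0.55 × 0.05 × 0.7 × (1−0.75) × (1−0.6) = 0.001925
Highest score → churn.

churn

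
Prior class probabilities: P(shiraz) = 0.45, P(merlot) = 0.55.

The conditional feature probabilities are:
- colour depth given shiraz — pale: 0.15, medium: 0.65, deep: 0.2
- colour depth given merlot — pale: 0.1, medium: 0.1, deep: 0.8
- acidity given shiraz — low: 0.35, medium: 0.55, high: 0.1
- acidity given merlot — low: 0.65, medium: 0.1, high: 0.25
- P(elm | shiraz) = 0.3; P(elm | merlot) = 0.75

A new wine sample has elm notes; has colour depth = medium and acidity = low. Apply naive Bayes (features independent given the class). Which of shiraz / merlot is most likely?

shiraz: 0.45 × 0.65 × 0.35 × 0.3 = 0.0307125
merlot: 0.55 × 0.1 × 0.65 × 0.75 = 0.0268125
Highest score → shiraz.

shiraz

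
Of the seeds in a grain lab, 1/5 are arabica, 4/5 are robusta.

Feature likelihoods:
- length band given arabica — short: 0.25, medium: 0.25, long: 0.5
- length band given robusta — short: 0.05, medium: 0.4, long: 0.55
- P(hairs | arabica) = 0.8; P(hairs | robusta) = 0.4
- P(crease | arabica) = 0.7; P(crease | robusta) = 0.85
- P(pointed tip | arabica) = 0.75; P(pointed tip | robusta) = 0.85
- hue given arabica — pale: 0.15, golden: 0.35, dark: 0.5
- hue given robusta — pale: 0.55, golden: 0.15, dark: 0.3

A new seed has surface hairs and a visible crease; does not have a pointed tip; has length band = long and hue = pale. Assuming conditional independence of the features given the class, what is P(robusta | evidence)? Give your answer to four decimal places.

0.8546

arabica: 0.2 × 0.5 × 0.8 × 0.7 × (1−0.75) × 0.15 = 0.0021
robusta: 0.8 × 0.55 × 0.4 × 0.85 × (1−0.85) × 0.55 = 0.012342
P(robusta | x) = 0.012342 / 0.014442 ≈ 0.8546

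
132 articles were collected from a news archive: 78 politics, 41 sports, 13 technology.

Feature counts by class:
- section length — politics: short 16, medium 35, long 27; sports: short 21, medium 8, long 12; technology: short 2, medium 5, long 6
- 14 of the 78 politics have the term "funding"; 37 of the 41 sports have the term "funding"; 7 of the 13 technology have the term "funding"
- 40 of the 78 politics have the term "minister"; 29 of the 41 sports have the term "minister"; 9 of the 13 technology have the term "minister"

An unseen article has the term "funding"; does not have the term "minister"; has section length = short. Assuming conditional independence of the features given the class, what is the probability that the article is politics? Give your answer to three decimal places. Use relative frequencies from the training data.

0.192

politics: (78/132) × (16/78) × (14/78) × (38/78) ≈ 0.0105991
sports: (41/132) × (21/41) × (37/41) × (12/41) ≈ 0.0420204
technology: (13/132) × (2/13) × (7/13) × (4/13) ≈ 0.00251031
P(politics | x) = 0.0105991 / 0.05512981 ≈ 0.192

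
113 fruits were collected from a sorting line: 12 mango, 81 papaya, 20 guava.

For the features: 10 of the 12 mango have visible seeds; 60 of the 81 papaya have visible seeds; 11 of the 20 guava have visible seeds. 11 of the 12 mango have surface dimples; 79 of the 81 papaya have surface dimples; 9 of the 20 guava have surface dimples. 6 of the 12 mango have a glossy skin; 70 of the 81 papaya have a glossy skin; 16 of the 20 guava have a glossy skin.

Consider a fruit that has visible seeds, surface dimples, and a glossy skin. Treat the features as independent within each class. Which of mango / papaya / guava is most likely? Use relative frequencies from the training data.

papaya

mango: (12/113) × (10/12) × (11/12) × (6/12) ≈ 0.0405605
papaya: (81/113) × (60/81) × (79/81) × (70/81) ≈ 0.447536
guava: (20/113) × (11/20) × (9/20) × (16/20) ≈ 0.0350442
Highest score → papaya.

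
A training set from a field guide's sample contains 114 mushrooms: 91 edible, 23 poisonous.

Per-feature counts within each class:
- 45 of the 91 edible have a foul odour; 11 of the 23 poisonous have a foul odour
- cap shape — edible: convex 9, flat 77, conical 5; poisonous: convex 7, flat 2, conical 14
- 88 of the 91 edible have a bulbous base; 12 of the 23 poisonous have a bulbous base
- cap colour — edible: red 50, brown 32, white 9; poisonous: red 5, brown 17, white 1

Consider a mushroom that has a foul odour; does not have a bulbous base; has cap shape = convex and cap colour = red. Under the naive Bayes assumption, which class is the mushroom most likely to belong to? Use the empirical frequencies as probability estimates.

poisonous

edible: (91/114) × (45/91) × (9/91) × (3/91) × (50/91) ≈ 0.000707159
poisonous: (23/114) × (11/23) × (7/23) × (11/23) × (5/23) ≈ 0.00305327
Highest score → poisonous.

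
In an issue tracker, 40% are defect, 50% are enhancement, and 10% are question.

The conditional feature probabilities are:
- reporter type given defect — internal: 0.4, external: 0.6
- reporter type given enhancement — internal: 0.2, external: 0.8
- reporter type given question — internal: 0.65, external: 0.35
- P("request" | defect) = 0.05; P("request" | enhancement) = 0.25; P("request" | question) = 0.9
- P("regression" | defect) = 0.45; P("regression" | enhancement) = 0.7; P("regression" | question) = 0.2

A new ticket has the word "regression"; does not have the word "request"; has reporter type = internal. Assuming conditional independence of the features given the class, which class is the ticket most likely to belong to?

defect: 0.4 × 0.4 × (1−0.05) × 0.45 = 0.0684
enhancement: 0.5 × 0.2 × (1−0.25) × 0.7 = 0.0525
question: 0.1 × 0.65 × (1−0.9) × 0.2 = 0.0013
Highest score → defect.

defect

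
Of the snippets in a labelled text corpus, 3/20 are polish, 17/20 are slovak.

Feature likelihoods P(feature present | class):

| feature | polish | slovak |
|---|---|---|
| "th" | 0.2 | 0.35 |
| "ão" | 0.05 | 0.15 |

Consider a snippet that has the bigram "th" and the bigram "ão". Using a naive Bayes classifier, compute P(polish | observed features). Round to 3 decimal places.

polish: 0.15 × 0.2 × 0.05 = 0.0015
slovak: 0.85 × 0.35 × 0.15 = 0.044625
P(polish | x) = 0.0015 / 0.046125 ≈ 0.033

0.033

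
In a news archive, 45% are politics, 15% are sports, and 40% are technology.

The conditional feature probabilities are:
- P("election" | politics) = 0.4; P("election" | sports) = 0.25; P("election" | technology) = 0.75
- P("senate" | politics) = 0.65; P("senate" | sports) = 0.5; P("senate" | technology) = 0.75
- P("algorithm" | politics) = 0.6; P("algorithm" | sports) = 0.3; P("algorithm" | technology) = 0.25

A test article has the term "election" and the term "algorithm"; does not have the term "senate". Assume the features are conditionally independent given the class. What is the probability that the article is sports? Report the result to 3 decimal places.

politics: 0.45 × 0.4 × (1−0.65) × 0.6 = 0.0378
sports: 0.15 × 0.25 × (1−0.5) × 0.3 = 0.005625
technology: 0.4 × 0.75 × (1−0.75) × 0.25 = 0.01875
P(sports | x) = 0.005625 / 0.062175 ≈ 0.090

0.090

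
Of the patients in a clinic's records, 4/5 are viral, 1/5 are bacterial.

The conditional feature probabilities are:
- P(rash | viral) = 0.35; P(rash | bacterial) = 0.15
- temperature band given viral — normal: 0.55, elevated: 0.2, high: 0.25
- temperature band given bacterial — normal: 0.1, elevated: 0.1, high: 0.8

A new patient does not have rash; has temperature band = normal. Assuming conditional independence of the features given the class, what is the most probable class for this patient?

viral

viral: 0.8 × (1−0.35) × 0.55 = 0.286
bacterial: 0.2 × (1−0.15) × 0.1 = 0.017
Highest score → viral.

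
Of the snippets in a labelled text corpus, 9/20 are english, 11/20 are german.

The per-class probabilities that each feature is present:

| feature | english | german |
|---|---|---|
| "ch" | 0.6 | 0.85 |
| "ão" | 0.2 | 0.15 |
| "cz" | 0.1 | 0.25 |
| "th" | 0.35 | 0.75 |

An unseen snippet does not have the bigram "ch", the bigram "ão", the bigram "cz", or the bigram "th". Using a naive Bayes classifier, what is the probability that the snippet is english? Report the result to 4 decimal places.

0.8650

english: 0.45 × (1−0.6) × (1−0.2) × (1−0.1) × (1−0.35) = 0.08424
german: 0.55 × (1−0.85) × (1−0.15) × (1−0.25) × (1−0.75) = 0.0131484375
P(english | x) = 0.08424 / 0.0973884375 ≈ 0.8650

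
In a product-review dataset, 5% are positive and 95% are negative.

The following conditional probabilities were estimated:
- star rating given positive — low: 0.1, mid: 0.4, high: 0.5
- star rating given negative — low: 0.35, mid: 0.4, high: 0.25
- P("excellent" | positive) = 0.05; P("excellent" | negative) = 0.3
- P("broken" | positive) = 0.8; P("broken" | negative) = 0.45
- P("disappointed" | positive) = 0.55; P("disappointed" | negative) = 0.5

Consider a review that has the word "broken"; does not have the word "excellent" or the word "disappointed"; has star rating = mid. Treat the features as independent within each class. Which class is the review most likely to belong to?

negative

positive: 0.05 × 0.4 × (1−0.05) × 0.8 × (1−0.55) = 0.00684
negative: 0.95 × 0.4 × (1−0.3) × 0.45 × (1−0.5) = 0.05985
Highest score → negative.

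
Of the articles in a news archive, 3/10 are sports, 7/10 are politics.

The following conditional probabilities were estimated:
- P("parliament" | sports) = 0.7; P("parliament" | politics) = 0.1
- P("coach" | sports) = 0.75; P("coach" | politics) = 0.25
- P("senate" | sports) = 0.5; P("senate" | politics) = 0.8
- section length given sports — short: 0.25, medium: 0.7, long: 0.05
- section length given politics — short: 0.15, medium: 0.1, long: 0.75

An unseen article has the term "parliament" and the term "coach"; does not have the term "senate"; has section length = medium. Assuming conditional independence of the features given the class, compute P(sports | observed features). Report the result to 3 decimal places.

sports: 0.3 × 0.7 × 0.75 × (1−0.5) × 0.7 = 0.055125
politics: 0.7 × 0.1 × 0.25 × (1−0.8) × 0.1 = 0.00035
P(sports | x) = 0.055125 / 0.055475 ≈ 0.994

0.994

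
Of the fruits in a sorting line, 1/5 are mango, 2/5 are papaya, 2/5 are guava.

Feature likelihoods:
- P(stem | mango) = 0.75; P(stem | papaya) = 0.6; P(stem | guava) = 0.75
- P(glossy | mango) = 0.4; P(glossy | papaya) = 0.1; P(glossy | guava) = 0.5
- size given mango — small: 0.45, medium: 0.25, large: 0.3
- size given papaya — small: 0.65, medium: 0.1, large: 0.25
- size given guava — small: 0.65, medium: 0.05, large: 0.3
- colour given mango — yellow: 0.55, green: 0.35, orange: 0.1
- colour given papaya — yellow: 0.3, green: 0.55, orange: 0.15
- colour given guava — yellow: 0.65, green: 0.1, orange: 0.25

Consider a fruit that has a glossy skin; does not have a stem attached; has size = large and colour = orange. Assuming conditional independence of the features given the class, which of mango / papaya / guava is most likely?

mango: 0.2 × (1−0.75) × 0.4 × 0.3 × 0.1 = 0.0006
papaya: 0.4 × (1−0.6) × 0.1 × 0.25 × 0.15 = 0.0006
guava: 0.4 × (1−0.75) × 0.5 × 0.3 × 0.25 = 0.00375
Highest score → guava.

guava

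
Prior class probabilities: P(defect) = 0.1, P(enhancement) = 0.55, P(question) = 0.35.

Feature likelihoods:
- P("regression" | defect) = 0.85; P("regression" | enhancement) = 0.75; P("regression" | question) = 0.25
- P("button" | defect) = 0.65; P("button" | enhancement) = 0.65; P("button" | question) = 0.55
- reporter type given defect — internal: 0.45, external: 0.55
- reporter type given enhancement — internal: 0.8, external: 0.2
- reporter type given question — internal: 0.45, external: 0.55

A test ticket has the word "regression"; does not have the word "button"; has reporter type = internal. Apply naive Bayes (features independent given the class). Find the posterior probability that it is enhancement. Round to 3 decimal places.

defect: 0.1 × 0.85 × (1−0.65) × 0.45 = 0.0133875
enhancement: 0.55 × 0.75 × (1−0.65) × 0.8 = 0.1155
question: 0.35 × 0.25 × (1−0.55) × 0.45 = 0.01771875
P(enhancement | x) = 0.1155 / 0.14660625 ≈ 0.788

0.788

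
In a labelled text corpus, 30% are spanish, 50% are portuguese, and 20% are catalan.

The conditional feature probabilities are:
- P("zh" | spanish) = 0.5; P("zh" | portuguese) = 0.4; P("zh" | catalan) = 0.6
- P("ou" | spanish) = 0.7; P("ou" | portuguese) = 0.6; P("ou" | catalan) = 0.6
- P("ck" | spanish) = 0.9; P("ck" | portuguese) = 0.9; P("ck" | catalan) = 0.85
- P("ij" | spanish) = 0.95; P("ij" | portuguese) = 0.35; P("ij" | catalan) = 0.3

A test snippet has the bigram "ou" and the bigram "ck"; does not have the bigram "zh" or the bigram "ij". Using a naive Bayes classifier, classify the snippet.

spanish: 0.3 × (1−0.5) × 0.7 × 0.9 × (1−0.95) = 0.004725
portuguese: 0.5 × (1−0.4) × 0.6 × 0.9 × (1−0.35) = 0.1053
catalan: 0.2 × (1−0.6) × 0.6 × 0.85 × (1−0.3) = 0.02856
Highest score → portuguese.

portuguese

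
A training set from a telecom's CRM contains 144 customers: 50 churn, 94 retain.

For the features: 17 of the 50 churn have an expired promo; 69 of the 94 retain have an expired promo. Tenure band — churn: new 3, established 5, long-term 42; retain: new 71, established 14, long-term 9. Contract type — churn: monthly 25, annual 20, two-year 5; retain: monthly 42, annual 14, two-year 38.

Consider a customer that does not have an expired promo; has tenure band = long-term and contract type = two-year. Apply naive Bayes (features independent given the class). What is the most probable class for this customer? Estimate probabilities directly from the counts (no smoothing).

churn: (50/144) × (33/50) × (42/50) × (5/50) = 0.01925
retain: (94/144) × (25/94) × (9/94) × (38/94) ≈ 0.00671967
Highest score → churn.

churn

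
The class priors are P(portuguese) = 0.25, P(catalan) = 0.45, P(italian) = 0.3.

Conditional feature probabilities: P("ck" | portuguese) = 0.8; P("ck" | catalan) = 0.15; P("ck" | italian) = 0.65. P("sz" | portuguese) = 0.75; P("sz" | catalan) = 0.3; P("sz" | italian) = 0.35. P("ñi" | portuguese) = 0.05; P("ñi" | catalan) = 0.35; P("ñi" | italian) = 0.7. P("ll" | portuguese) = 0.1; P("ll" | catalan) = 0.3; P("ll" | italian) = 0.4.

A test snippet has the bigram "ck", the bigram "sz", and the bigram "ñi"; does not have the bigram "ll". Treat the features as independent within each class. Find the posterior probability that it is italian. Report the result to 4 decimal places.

0.7099

portuguese: 0.25 × 0.8 × 0.75 × 0.05 × (1−0.1) = 0.00675
catalan: 0.45 × 0.15 × 0.3 × 0.35 × (1−0.3) = 0.00496125
italian: 0.3 × 0.65 × 0.35 × 0.7 × (1−0.4) = 0.028665
P(italian | x) = 0.028665 / 0.04037625 ≈ 0.7099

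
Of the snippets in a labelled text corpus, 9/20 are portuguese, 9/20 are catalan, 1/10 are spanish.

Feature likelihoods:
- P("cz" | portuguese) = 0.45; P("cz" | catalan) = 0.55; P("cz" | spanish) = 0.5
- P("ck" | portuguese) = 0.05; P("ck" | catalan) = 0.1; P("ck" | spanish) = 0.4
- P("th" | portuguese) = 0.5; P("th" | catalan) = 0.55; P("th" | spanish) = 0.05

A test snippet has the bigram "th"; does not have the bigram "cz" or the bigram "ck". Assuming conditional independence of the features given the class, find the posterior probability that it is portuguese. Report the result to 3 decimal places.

0.536

portuguese: 0.45 × (1−0.45) × (1−0.05) × 0.5 = 0.1175625
catalan: 0.45 × (1−0.55) × (1−0.1) × 0.55 = 0.1002375
spanish: 0.1 × (1−0.5) × (1−0.4) × 0.05 = 0.0015
P(portuguese | x) = 0.1175625 / 0.2193 ≈ 0.536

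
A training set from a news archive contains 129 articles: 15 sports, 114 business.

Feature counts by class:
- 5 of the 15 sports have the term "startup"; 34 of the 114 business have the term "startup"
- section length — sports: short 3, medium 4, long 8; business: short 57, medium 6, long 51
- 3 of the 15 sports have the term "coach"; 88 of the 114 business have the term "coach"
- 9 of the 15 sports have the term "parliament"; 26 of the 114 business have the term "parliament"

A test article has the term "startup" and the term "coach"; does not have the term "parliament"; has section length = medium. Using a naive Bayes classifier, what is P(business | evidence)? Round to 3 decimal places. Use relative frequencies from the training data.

0.909

sports: (15/129) × (5/15) × (4/15) × (3/15) × (6/15) ≈ 0.000826873
business: (114/129) × (34/114) × (6/114) × (88/114) × (88/114) ≈ 0.00826592
P(business | x) = 0.00826592 / 0.009092793 ≈ 0.909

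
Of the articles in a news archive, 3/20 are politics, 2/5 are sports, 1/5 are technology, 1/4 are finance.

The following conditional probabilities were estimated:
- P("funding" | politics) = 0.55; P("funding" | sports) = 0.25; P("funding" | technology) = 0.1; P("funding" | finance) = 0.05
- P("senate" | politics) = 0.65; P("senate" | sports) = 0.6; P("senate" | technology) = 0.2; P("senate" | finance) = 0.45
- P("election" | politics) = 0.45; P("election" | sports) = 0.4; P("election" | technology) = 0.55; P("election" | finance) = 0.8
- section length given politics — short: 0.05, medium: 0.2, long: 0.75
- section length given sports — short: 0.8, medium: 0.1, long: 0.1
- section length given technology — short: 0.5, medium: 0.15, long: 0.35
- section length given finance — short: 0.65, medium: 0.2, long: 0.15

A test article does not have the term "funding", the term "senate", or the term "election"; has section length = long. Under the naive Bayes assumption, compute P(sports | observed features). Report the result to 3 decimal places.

0.165

politics: 0.15 × (1−0.55) × (1−0.65) × (1−0.45) × 0.75 = 0.0097453125
sports: 0.4 × (1−0.25) × (1−0.6) × (1−0.4) × 0.1 = 0.0072
technology: 0.2 × (1−0.1) × (1−0.2) × (1−0.55) × 0.35 = 0.02268
finance: 0.25 × (1−0.05) × (1−0.45) × (1−0.8) × 0.15 = 0.00391875
P(sports | x) = 0.0072 / 0.0435440625 ≈ 0.165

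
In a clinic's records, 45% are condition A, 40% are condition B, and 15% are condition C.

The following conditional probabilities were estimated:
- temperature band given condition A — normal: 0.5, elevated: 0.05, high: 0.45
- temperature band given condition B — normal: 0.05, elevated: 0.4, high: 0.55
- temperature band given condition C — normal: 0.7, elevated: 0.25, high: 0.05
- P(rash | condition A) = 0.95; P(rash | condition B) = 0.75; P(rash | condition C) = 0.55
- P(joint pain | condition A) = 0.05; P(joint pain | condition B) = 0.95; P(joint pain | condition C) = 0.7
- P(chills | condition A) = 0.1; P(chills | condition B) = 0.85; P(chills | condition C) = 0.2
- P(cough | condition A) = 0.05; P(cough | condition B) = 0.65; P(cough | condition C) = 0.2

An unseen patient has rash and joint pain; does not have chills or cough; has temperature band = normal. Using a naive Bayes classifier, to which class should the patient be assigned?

condition A: 0.45 × 0.5 × 0.95 × 0.05 × (1−0.1) × (1−0.05) = 0.0091378125
condition B: 0.4 × 0.05 × 0.75 × 0.95 × (1−0.85) × (1−0.65) = 0.000748125
condition C: 0.15 × 0.7 × 0.55 × 0.7 × (1−0.2) × (1−0.2) = 0.025872
Highest score → condition C.

condition C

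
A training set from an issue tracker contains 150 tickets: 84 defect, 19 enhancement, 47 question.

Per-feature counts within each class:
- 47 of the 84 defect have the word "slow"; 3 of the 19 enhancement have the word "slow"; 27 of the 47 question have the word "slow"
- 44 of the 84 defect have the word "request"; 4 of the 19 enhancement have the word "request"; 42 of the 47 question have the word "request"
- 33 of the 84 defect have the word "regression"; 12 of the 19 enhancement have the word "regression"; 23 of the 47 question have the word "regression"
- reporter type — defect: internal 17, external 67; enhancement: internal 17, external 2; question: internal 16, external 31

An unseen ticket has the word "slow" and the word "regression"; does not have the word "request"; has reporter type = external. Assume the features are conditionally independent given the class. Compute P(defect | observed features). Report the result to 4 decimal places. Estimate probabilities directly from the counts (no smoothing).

defect: (84/150) × (47/84) × (40/84) × (33/84) × (67/84) ≈ 0.0467539
enhancement: (19/150) × (3/19) × (15/19) × (12/19) × (2/19) ≈ 0.00104972
question: (47/150) × (27/47) × (5/47) × (23/47) × (31/47) ≈ 0.00618071
P(defect | x) = 0.0467539 / 0.05398433 ≈ 0.8661

0.8661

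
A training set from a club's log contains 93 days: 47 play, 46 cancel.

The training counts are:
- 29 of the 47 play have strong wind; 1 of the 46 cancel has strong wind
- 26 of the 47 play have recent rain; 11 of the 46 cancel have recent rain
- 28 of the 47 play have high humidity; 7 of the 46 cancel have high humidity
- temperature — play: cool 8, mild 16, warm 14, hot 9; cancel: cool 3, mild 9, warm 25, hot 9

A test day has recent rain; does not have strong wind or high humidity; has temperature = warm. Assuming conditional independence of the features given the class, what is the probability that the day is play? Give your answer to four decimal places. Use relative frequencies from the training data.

play: (47/93) × (18/47) × (26/47) × (19/47) × (14/47) ≈ 0.0128929
cancel: (46/93) × (45/46) × (11/46) × (39/46) × (25/46) ≈ 0.0533155
P(play | x) = 0.0128929 / 0.0662084 ≈ 0.1947

0.1947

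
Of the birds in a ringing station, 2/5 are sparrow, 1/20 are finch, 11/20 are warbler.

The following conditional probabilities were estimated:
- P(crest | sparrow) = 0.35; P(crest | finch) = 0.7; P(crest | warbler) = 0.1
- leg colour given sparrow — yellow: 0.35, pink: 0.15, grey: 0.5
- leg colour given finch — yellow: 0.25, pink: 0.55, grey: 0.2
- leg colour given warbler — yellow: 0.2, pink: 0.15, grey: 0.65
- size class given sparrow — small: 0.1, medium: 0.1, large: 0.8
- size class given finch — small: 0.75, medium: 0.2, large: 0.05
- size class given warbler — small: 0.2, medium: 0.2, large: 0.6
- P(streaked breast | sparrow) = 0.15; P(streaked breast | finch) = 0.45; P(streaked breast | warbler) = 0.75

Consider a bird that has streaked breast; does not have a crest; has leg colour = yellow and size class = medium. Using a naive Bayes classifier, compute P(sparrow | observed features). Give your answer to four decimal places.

0.0825

sparrow: 0.4 × (1−0.35) × 0.35 × 0.1 × 0.15 = 0.001365
finch: 0.05 × (1−0.7) × 0.25 × 0.2 × 0.45 = 0.0003375
warbler: 0.55 × (1−0.1) × 0.2 × 0.2 × 0.75 = 0.01485
P(sparrow | x) = 0.001365 / 0.0165525 ≈ 0.0825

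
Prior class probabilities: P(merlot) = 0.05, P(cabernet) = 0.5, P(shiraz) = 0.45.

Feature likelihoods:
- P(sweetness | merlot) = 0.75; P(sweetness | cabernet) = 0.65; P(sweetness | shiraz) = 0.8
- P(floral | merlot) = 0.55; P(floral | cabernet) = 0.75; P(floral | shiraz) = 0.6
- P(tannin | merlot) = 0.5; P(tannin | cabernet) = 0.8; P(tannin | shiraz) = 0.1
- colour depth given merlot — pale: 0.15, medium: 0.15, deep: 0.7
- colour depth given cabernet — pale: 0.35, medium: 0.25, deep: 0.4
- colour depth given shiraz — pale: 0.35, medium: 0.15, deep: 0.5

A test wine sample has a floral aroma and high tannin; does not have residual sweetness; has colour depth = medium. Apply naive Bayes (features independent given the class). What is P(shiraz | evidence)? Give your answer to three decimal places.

merlot: 0.05 × (1−0.75) × 0.55 × 0.5 × 0.15 = 0.000515625
cabernet: 0.5 × (1−0.65) × 0.75 × 0.8 × 0.25 = 0.02625
shiraz: 0.45 × (1−0.8) × 0.6 × 0.1 × 0.15 = 0.00081
P(shiraz | x) = 0.00081 / 0.027575625 ≈ 0.029

0.029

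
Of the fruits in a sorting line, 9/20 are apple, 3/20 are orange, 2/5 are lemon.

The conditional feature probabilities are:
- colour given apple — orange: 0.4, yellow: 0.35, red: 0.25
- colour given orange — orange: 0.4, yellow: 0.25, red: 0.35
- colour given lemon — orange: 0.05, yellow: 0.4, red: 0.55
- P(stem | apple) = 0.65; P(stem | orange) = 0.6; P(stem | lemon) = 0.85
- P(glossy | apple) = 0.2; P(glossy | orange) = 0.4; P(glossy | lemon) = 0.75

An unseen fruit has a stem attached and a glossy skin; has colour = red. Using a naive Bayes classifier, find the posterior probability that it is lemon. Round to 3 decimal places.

apple: 0.45 × 0.25 × 0.65 × 0.2 = 0.014625
orange: 0.15 × 0.35 × 0.6 × 0.4 = 0.0126
lemon: 0.4 × 0.55 × 0.85 × 0.75 = 0.14025
P(lemon | x) = 0.14025 / 0.167475 ≈ 0.837

0.837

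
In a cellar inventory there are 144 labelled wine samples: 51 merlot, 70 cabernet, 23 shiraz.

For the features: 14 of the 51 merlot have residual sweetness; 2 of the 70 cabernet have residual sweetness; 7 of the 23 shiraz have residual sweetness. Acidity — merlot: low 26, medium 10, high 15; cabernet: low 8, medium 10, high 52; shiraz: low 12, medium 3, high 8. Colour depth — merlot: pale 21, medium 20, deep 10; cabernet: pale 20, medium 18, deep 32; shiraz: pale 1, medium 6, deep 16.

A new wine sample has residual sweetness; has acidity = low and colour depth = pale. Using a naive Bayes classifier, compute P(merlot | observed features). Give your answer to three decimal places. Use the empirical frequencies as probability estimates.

merlot: (51/144) × (14/51) × (26/51) × (21/51) ≈ 0.0204088
cabernet: (70/144) × (2/70) × (8/70) × (20/70) ≈ 0.000453515
shiraz: (23/144) × (7/23) × (12/23) × (1/23) ≈ 0.00110271
P(merlot | x) = 0.0204088 / 0.021965025 ≈ 0.929

0.929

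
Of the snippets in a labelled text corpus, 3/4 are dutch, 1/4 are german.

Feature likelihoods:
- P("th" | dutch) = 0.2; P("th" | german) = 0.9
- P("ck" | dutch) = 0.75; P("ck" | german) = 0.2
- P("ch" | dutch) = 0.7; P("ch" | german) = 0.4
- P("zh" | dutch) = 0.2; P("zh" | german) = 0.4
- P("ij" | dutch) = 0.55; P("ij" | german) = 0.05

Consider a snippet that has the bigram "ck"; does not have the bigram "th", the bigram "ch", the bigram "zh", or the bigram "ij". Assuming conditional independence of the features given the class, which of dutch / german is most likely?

dutch

dutch: 0.75 × (1−0.2) × 0.75 × (1−0.7) × (1−0.2) × (1−0.55) = 0.0486
german: 0.25 × (1−0.9) × 0.2 × (1−0.4) × (1−0.4) × (1−0.05) = 0.00171
Highest score → dutch.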